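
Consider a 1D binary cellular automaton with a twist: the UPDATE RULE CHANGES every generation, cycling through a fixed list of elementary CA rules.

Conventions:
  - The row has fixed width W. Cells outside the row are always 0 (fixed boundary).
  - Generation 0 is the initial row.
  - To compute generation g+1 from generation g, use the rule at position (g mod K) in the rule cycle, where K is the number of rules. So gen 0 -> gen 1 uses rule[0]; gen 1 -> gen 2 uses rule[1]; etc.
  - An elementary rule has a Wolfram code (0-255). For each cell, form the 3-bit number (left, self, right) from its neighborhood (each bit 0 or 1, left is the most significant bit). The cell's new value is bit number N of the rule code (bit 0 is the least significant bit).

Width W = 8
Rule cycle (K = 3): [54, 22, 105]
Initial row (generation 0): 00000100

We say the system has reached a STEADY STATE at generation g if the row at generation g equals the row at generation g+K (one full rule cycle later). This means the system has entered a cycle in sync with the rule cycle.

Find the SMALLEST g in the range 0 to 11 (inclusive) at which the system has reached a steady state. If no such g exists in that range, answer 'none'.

Gen 0: 00000100
Gen 1 (rule 54): 00001110
Gen 2 (rule 22): 00010001
Gen 3 (rule 105): 11000100
Gen 4 (rule 54): 00101110
Gen 5 (rule 22): 01100001
Gen 6 (rule 105): 01101100
Gen 7 (rule 54): 10010010
Gen 8 (rule 22): 11111111
Gen 9 (rule 105): 10000001
Gen 10 (rule 54): 11000011
Gen 11 (rule 22): 00100100
Gen 12 (rule 105): 10000001
Gen 13 (rule 54): 11000011
Gen 14 (rule 22): 00100100

Answer: 9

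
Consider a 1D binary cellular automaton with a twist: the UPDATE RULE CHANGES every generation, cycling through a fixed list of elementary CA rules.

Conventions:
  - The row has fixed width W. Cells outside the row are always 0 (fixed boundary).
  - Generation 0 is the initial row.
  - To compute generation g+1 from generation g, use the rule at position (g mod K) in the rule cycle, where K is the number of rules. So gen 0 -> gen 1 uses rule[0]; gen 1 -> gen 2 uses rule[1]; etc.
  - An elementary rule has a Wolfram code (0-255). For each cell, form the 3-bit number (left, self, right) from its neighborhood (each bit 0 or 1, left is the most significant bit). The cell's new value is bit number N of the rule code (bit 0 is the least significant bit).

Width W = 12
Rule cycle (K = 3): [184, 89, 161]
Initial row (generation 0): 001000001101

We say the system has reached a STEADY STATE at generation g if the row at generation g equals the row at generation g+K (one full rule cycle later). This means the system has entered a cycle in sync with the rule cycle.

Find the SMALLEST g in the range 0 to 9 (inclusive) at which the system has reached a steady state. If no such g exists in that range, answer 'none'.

Gen 0: 001000001101
Gen 1 (rule 184): 000100001010
Gen 2 (rule 89): 110011100001
Gen 3 (rule 161): 000001001100
Gen 4 (rule 184): 000000101010
Gen 5 (rule 89): 111110000001
Gen 6 (rule 161): 011100111100
Gen 7 (rule 184): 011010111010
Gen 8 (rule 89): 011000101001
Gen 9 (rule 161): 000010010000
Gen 10 (rule 184): 000001001000
Gen 11 (rule 89): 111100100111
Gen 12 (rule 161): 011000000010

Answer: none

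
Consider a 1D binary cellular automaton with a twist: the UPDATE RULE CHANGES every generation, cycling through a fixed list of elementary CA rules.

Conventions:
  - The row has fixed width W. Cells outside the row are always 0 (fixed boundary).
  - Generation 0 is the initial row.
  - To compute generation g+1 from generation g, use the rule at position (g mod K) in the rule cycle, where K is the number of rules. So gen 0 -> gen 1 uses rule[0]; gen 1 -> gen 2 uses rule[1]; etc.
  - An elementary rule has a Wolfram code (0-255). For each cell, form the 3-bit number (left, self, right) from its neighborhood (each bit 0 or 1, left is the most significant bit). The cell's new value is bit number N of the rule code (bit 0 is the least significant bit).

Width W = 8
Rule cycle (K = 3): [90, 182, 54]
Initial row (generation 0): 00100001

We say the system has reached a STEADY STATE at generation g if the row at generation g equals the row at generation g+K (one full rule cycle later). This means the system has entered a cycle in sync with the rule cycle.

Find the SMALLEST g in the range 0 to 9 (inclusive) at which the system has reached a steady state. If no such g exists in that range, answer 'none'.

Answer: 3

Derivation:
Gen 0: 00100001
Gen 1 (rule 90): 01010010
Gen 2 (rule 182): 11111111
Gen 3 (rule 54): 00000000
Gen 4 (rule 90): 00000000
Gen 5 (rule 182): 00000000
Gen 6 (rule 54): 00000000
Gen 7 (rule 90): 00000000
Gen 8 (rule 182): 00000000
Gen 9 (rule 54): 00000000
Gen 10 (rule 90): 00000000
Gen 11 (rule 182): 00000000
Gen 12 (rule 54): 00000000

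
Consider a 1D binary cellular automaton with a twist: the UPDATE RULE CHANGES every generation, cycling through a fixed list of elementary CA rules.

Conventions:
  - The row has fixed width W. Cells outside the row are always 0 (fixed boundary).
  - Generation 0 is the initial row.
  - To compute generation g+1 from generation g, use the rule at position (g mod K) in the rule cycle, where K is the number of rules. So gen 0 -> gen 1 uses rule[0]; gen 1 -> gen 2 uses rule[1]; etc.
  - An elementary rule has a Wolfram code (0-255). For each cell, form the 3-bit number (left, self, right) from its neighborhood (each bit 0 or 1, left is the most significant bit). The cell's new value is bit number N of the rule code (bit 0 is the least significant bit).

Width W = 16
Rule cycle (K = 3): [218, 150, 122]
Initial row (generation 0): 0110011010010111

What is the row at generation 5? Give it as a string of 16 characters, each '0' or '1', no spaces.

Gen 0: 0110011010010111
Gen 1 (rule 218): 1111111001100111
Gen 2 (rule 150): 0111110110011010
Gen 3 (rule 122): 1100011111111101
Gen 4 (rule 218): 1110111111111100
Gen 5 (rule 150): 0100011111111010

Answer: 0100011111111010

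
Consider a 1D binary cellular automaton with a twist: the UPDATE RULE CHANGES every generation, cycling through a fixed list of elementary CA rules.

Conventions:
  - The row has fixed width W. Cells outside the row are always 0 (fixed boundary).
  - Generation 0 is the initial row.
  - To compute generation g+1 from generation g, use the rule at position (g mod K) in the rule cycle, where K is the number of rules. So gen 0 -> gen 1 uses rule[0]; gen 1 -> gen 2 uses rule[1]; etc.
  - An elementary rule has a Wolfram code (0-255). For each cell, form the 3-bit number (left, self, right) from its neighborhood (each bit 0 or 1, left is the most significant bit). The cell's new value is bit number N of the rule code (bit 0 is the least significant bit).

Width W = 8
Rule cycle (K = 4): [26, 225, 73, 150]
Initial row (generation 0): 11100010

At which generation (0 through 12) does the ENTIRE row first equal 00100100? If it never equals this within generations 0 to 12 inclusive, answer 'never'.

Answer: never

Derivation:
Gen 0: 11100010
Gen 1 (rule 26): 10010101
Gen 2 (rule 225): 00001010
Gen 3 (rule 73): 11100000
Gen 4 (rule 150): 01010000
Gen 5 (rule 26): 10001000
Gen 6 (rule 225): 00100011
Gen 7 (rule 73): 10001011
Gen 8 (rule 150): 11011000
Gen 9 (rule 26): 10010100
Gen 10 (rule 225): 00001001
Gen 11 (rule 73): 11100000
Gen 12 (rule 150): 01010000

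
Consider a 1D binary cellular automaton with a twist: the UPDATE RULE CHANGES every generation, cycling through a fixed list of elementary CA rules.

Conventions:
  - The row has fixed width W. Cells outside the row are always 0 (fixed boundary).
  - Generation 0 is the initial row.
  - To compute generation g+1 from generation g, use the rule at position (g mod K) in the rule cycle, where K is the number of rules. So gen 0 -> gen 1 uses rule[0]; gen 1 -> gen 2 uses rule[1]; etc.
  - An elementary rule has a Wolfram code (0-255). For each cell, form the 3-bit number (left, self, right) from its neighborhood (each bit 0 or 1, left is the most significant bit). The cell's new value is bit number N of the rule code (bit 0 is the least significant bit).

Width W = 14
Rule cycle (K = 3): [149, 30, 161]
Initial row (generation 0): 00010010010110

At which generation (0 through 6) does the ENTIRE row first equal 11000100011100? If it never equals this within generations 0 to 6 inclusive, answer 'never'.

Gen 0: 00010010010110
Gen 1 (rule 149): 11011011010001
Gen 2 (rule 30): 10010010011011
Gen 3 (rule 161): 00000000000100
Gen 4 (rule 149): 11111111110111
Gen 5 (rule 30): 10000000000100
Gen 6 (rule 161): 00111111110001

Answer: never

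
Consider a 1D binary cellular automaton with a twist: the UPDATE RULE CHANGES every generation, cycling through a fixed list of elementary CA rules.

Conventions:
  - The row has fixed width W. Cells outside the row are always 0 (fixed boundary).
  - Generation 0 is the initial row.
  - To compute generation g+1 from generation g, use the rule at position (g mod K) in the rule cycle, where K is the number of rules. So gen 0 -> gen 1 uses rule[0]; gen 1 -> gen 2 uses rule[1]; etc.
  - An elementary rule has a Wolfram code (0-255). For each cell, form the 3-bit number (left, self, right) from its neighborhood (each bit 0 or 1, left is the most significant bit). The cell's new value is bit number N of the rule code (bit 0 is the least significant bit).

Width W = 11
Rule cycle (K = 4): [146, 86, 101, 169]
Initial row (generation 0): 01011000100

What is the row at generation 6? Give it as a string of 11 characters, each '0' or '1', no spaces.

Gen 0: 01011000100
Gen 1 (rule 146): 10000101010
Gen 2 (rule 86): 11001101011
Gen 3 (rule 101): 01000111101
Gen 4 (rule 169): 00010111010
Gen 5 (rule 146): 00100010001
Gen 6 (rule 86): 01110111011

Answer: 01110111011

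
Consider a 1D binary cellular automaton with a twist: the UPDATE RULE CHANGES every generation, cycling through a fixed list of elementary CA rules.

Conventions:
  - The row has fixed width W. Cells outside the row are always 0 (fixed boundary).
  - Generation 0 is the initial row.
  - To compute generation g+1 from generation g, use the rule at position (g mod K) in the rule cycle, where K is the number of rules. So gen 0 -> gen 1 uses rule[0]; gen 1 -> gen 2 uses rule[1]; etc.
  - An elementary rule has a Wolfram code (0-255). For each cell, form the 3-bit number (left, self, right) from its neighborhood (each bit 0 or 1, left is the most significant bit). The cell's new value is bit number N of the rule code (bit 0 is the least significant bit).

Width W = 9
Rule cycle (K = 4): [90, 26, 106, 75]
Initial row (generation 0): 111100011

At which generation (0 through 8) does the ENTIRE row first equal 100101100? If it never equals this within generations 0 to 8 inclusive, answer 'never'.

Gen 0: 111100011
Gen 1 (rule 90): 100110111
Gen 2 (rule 26): 011100100
Gen 3 (rule 106): 110101000
Gen 4 (rule 75): 110000011
Gen 5 (rule 90): 111000111
Gen 6 (rule 26): 100101100
Gen 7 (rule 106): 001011100
Gen 8 (rule 75): 110010101

Answer: 6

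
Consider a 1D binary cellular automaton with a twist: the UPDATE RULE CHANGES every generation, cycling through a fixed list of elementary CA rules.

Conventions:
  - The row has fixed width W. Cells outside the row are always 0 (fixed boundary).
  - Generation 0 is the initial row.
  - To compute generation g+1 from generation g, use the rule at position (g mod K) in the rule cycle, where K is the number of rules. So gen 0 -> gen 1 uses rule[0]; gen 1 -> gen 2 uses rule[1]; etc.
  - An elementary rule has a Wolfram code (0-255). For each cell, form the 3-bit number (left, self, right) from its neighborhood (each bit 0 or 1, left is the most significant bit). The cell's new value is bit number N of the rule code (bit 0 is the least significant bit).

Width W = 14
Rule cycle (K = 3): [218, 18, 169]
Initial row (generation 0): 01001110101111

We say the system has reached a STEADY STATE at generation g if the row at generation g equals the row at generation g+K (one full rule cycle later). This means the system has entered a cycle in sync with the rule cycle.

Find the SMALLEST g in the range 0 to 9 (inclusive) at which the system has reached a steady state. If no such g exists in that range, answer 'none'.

Gen 0: 01001110101111
Gen 1 (rule 218): 10111110001111
Gen 2 (rule 18): 00000001010000
Gen 3 (rule 169): 11111100100111
Gen 4 (rule 218): 11111111011111
Gen 5 (rule 18): 00000000000000
Gen 6 (rule 169): 11111111111111
Gen 7 (rule 218): 11111111111111
Gen 8 (rule 18): 00000000000000
Gen 9 (rule 169): 11111111111111
Gen 10 (rule 218): 11111111111111
Gen 11 (rule 18): 00000000000000
Gen 12 (rule 169): 11111111111111

Answer: 5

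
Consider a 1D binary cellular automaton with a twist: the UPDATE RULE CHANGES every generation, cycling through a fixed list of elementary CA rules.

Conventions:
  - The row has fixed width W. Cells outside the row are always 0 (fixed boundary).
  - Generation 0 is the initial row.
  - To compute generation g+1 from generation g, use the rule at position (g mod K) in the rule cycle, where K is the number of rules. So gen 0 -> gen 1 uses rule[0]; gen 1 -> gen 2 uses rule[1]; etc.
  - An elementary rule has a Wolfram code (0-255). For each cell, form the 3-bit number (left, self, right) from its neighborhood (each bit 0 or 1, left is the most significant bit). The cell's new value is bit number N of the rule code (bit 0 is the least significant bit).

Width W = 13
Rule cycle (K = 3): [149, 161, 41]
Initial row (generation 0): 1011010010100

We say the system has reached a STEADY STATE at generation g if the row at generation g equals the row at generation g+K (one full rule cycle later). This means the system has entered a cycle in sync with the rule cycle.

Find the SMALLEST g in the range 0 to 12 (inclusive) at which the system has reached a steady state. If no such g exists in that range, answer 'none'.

Answer: none

Derivation:
Gen 0: 1011010010100
Gen 1 (rule 149): 1000011010111
Gen 2 (rule 161): 0011000101010
Gen 3 (rule 41): 1010010010100
Gen 4 (rule 149): 1011011010111
Gen 5 (rule 161): 0100100101010
Gen 6 (rule 41): 0000000010100
Gen 7 (rule 149): 1111111010111
Gen 8 (rule 161): 0111110101010
Gen 9 (rule 41): 0100001010100
Gen 10 (rule 149): 0111101010111
Gen 11 (rule 161): 0011010101010
Gen 12 (rule 41): 1010101010100
Gen 13 (rule 149): 1010101010111
Gen 14 (rule 161): 0101010101010
Gen 15 (rule 41): 0010101010100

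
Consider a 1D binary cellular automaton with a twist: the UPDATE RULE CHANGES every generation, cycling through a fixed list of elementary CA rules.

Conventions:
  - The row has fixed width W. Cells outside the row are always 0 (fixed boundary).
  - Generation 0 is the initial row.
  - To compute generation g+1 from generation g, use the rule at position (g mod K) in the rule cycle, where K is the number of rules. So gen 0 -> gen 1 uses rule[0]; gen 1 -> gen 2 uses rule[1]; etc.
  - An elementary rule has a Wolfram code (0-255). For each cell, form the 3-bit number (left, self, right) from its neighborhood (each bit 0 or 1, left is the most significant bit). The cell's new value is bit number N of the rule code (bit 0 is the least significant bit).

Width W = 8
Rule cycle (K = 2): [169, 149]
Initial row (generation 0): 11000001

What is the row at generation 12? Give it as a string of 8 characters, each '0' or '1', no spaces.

Gen 0: 11000001
Gen 1 (rule 169): 10011100
Gen 2 (rule 149): 11001011
Gen 3 (rule 169): 10000110
Gen 4 (rule 149): 11110001
Gen 5 (rule 169): 11100100
Gen 6 (rule 149): 01010111
Gen 7 (rule 169): 00101110
Gen 8 (rule 149): 10100101
Gen 9 (rule 169): 01000010
Gen 10 (rule 149): 01111011
Gen 11 (rule 169): 01110110
Gen 12 (rule 149): 00100001

Answer: 00100001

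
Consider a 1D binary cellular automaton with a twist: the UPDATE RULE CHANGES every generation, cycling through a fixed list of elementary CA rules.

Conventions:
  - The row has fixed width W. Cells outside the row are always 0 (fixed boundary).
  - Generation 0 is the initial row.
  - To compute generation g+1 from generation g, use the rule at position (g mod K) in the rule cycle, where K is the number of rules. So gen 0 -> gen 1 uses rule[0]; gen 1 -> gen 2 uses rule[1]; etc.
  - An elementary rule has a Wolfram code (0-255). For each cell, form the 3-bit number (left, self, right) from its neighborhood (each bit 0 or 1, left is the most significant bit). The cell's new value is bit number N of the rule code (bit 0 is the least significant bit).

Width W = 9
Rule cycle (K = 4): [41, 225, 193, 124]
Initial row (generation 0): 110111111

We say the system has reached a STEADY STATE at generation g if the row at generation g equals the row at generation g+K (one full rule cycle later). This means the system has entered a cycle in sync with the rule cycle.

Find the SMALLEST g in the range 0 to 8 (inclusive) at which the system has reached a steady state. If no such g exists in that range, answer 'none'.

Gen 0: 110111111
Gen 1 (rule 41): 101100000
Gen 2 (rule 225): 010101111
Gen 3 (rule 193): 000000111
Gen 4 (rule 124): 000000101
Gen 5 (rule 41): 111110010
Gen 6 (rule 225): 011110000
Gen 7 (rule 193): 001110111
Gen 8 (rule 124): 001011101
Gen 9 (rule 41): 100110010
Gen 10 (rule 225): 000010000
Gen 11 (rule 193): 111000111
Gen 12 (rule 124): 101100101

Answer: none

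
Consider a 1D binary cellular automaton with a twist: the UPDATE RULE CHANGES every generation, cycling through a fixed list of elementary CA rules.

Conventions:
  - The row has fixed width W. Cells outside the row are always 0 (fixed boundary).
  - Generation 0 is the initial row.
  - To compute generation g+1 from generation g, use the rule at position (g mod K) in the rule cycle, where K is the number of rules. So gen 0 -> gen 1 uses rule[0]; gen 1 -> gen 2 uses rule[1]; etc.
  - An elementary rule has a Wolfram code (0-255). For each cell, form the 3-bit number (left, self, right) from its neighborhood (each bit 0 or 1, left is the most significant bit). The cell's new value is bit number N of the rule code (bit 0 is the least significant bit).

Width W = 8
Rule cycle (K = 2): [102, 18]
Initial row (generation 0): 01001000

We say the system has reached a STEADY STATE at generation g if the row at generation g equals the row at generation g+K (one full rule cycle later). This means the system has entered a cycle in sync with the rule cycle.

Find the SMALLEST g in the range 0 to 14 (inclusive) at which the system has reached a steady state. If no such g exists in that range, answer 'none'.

Gen 0: 01001000
Gen 1 (rule 102): 11011000
Gen 2 (rule 18): 00000100
Gen 3 (rule 102): 00001100
Gen 4 (rule 18): 00010010
Gen 5 (rule 102): 00110110
Gen 6 (rule 18): 01000001
Gen 7 (rule 102): 11000011
Gen 8 (rule 18): 00100100
Gen 9 (rule 102): 01101100
Gen 10 (rule 18): 10000010
Gen 11 (rule 102): 10000110
Gen 12 (rule 18): 01001001
Gen 13 (rule 102): 11011011
Gen 14 (rule 18): 00000000
Gen 15 (rule 102): 00000000
Gen 16 (rule 18): 00000000

Answer: 14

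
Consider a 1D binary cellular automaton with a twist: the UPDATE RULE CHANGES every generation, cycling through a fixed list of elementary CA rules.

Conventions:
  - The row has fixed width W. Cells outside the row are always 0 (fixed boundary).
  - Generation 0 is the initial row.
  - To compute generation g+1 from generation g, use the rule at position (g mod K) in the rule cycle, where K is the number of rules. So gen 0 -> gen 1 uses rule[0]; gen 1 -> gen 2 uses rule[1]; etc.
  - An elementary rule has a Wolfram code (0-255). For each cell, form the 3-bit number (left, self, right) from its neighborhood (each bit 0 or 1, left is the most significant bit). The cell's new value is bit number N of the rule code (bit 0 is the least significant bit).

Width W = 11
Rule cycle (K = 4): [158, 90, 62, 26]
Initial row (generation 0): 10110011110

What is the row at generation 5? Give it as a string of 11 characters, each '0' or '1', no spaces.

Answer: 01101011111

Derivation:
Gen 0: 10110011110
Gen 1 (rule 158): 10101111101
Gen 2 (rule 90): 00001000100
Gen 3 (rule 62): 00011101110
Gen 4 (rule 26): 00110001001
Gen 5 (rule 158): 01101011111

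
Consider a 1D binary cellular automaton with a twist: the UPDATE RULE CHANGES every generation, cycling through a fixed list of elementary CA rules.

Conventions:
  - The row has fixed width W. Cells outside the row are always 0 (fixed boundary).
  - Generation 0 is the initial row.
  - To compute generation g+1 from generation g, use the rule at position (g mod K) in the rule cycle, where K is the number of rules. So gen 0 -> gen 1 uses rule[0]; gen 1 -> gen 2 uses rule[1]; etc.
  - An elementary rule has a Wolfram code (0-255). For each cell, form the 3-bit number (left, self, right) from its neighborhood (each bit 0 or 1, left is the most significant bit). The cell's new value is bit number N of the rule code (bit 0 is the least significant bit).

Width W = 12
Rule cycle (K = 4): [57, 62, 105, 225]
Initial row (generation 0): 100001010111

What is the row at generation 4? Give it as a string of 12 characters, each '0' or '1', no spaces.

Gen 0: 100001010111
Gen 1 (rule 57): 011100101100
Gen 2 (rule 62): 110011111010
Gen 3 (rule 105): 110010001100
Gen 4 (rule 225): 010000100101

Answer: 010000100101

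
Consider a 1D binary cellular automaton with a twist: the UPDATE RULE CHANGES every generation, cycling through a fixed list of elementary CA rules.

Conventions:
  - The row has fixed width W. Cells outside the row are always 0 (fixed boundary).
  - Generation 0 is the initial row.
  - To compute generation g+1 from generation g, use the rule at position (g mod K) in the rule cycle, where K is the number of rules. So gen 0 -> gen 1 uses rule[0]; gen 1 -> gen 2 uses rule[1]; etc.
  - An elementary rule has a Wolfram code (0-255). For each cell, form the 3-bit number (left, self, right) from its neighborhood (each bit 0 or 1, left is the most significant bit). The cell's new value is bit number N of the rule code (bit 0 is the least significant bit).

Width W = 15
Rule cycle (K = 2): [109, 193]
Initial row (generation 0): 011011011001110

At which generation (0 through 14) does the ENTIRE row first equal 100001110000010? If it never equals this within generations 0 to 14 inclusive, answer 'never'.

Gen 0: 011011011001110
Gen 1 (rule 109): 011111111001010
Gen 2 (rule 193): 001111111000000
Gen 3 (rule 109): 101000001011111
Gen 4 (rule 193): 000011100001111
Gen 5 (rule 109): 111010101101001
Gen 6 (rule 193): 011000000100000
Gen 7 (rule 109): 011011110101111
Gen 8 (rule 193): 001001110000111
Gen 9 (rule 109): 101001010110101
Gen 10 (rule 193): 000000000010000
Gen 11 (rule 109): 111111111010111
Gen 12 (rule 193): 011111111000011
Gen 13 (rule 109): 010000001011011
Gen 14 (rule 193): 000111100001001

Answer: never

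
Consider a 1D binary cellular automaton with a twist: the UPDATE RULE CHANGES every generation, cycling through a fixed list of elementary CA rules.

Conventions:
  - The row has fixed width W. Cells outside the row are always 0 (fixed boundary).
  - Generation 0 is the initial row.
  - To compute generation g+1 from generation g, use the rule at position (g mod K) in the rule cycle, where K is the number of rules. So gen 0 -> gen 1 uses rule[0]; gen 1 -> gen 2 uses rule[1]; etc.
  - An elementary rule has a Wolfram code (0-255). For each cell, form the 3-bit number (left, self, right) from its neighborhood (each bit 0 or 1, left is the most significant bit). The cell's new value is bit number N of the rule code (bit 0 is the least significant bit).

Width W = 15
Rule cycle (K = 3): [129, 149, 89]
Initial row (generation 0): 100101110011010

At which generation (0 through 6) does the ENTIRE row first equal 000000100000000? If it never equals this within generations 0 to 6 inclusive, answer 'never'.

Answer: 1

Derivation:
Gen 0: 100101110011010
Gen 1 (rule 129): 000000100000000
Gen 2 (rule 149): 111110111111111
Gen 3 (rule 89): 100010100000001
Gen 4 (rule 129): 001000001111100
Gen 5 (rule 149): 101111100111011
Gen 6 (rule 89): 001000110101011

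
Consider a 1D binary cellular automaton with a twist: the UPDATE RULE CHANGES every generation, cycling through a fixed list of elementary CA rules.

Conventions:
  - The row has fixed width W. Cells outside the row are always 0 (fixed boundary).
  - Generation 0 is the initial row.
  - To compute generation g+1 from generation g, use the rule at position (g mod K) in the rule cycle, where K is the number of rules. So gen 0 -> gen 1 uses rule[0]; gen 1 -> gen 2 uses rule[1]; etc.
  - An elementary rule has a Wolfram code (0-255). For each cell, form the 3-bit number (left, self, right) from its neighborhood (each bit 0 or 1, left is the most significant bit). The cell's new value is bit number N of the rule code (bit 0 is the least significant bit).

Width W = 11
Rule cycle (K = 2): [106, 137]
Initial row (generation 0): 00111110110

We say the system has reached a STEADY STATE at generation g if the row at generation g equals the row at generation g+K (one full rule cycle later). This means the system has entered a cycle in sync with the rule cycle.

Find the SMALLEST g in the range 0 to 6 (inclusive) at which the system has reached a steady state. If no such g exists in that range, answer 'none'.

Gen 0: 00111110110
Gen 1 (rule 106): 01100011110
Gen 2 (rule 137): 01001011100
Gen 3 (rule 106): 10010110100
Gen 4 (rule 137): 00000100001
Gen 5 (rule 106): 00001000010
Gen 6 (rule 137): 11100011000
Gen 7 (rule 106): 10100111000
Gen 8 (rule 137): 00000110011

Answer: none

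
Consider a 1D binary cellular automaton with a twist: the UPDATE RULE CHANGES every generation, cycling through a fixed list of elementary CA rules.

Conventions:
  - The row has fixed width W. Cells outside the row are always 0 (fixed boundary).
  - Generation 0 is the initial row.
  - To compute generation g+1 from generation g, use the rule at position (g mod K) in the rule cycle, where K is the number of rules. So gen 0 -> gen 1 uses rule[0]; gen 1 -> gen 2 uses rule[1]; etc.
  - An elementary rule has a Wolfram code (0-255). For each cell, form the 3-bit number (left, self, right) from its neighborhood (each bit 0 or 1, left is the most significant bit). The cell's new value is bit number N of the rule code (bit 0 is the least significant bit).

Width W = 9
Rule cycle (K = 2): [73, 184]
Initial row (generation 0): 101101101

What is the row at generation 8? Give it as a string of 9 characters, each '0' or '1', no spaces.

Gen 0: 101101101
Gen 1 (rule 73): 001101100
Gen 2 (rule 184): 001011010
Gen 3 (rule 73): 100011000
Gen 4 (rule 184): 010010100
Gen 5 (rule 73): 000000001
Gen 6 (rule 184): 000000000
Gen 7 (rule 73): 111111111
Gen 8 (rule 184): 111111110

Answer: 111111110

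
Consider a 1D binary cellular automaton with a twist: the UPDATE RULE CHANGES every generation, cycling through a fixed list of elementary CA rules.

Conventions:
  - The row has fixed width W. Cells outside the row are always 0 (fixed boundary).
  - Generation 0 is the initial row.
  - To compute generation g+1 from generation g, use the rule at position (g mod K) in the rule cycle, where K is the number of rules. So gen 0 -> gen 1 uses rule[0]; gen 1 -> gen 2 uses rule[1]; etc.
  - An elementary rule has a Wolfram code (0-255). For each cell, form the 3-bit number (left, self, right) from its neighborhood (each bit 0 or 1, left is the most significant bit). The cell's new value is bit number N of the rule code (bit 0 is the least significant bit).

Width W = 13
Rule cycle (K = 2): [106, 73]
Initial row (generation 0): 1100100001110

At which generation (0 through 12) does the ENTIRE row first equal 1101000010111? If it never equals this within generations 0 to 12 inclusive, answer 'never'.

Gen 0: 1100100001110
Gen 1 (rule 106): 1101000011010
Gen 2 (rule 73): 1100011011000
Gen 3 (rule 106): 1100111111000
Gen 4 (rule 73): 1100100001011
Gen 5 (rule 106): 1101000010111
Gen 6 (rule 73): 1100011000101
Gen 7 (rule 106): 1100111001010
Gen 8 (rule 73): 1100101000000
Gen 9 (rule 106): 1101010000000
Gen 10 (rule 73): 1100000111111
Gen 11 (rule 106): 1100001100001
Gen 12 (rule 73): 1101101101100

Answer: 5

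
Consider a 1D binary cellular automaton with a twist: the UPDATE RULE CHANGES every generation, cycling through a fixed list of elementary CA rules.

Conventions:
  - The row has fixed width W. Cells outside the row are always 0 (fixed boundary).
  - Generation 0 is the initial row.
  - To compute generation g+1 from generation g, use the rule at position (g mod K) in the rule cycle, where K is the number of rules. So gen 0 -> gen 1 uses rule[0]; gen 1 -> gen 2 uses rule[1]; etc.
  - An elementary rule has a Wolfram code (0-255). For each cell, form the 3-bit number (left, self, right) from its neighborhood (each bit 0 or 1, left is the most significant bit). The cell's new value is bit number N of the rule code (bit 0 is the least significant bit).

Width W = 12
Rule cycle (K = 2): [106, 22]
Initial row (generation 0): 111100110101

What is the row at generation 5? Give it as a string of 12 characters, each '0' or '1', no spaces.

Answer: 100010010000

Derivation:
Gen 0: 111100110101
Gen 1 (rule 106): 100101111010
Gen 2 (rule 22): 111100000011
Gen 3 (rule 106): 100100000111
Gen 4 (rule 22): 111110001000
Gen 5 (rule 106): 100010010000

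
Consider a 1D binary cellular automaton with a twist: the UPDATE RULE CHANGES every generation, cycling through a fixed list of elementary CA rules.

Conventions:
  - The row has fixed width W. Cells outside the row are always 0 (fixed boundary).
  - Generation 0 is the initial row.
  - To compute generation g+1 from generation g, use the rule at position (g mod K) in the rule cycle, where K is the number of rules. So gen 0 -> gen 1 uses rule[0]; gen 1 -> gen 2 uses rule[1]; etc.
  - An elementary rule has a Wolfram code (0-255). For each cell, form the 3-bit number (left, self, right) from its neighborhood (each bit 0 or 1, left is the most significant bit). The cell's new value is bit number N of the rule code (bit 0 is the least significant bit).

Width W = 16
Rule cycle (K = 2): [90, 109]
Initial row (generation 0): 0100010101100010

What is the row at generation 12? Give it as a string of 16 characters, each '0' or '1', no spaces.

Answer: 1111010111011101

Derivation:
Gen 0: 0100010101100010
Gen 1 (rule 90): 1010100001110101
Gen 2 (rule 109): 1111101101011111
Gen 3 (rule 90): 1000101100010001
Gen 4 (rule 109): 1010111101010101
Gen 5 (rule 90): 0000100100000000
Gen 6 (rule 109): 1110100101111111
Gen 7 (rule 90): 1010011001000001
Gen 8 (rule 109): 1110011001011101
Gen 9 (rule 90): 1011111110010100
Gen 10 (rule 109): 1110000010011101
Gen 11 (rule 90): 1011000101110100
Gen 12 (rule 109): 1111010111011101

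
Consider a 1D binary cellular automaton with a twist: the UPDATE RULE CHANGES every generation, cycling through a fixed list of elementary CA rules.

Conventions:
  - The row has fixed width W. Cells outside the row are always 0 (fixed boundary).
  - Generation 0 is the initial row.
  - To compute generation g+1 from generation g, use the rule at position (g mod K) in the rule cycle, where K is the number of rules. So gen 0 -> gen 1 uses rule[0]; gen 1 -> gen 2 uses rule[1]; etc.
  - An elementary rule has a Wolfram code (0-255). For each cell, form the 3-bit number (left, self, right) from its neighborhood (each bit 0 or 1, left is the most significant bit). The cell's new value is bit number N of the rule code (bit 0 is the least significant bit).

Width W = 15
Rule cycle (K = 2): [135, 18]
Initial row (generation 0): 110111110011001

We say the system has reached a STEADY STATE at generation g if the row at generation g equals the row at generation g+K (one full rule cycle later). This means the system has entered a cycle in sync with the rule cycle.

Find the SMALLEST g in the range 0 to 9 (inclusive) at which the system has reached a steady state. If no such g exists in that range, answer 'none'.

Gen 0: 110111110011001
Gen 1 (rule 135): 000011100100011
Gen 2 (rule 18): 000100011010100
Gen 3 (rule 135): 111101100010101
Gen 4 (rule 18): 000000010100000
Gen 5 (rule 135): 111111110101111
Gen 6 (rule 18): 000000000000000
Gen 7 (rule 135): 111111111111111
Gen 8 (rule 18): 000000000000000
Gen 9 (rule 135): 111111111111111
Gen 10 (rule 18): 000000000000000
Gen 11 (rule 135): 111111111111111

Answer: 6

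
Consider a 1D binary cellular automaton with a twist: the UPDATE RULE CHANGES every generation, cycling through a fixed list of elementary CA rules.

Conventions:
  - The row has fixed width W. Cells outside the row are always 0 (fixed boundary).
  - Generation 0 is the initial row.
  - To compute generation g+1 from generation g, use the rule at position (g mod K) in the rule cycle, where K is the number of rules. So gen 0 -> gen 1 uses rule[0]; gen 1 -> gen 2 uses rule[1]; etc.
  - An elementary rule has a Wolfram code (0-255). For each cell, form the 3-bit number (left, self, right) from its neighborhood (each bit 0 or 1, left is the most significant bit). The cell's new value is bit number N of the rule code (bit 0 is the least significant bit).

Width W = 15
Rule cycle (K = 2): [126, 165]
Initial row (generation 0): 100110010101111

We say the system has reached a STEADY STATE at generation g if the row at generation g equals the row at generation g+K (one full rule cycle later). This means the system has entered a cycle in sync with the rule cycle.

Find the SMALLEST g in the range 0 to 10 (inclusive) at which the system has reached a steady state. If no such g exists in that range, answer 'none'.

Answer: none

Derivation:
Gen 0: 100110010101111
Gen 1 (rule 126): 111111111111001
Gen 2 (rule 165): 011111111110001
Gen 3 (rule 126): 110000000011011
Gen 4 (rule 165): 000111111000100
Gen 5 (rule 126): 001100001101110
Gen 6 (rule 165): 100001100010100
Gen 7 (rule 126): 110011110111110
Gen 8 (rule 165): 000001101011100
Gen 9 (rule 126): 000011111110110
Gen 10 (rule 165): 111001111101000
Gen 11 (rule 126): 101111000111100
Gen 12 (rule 165): 110110010011001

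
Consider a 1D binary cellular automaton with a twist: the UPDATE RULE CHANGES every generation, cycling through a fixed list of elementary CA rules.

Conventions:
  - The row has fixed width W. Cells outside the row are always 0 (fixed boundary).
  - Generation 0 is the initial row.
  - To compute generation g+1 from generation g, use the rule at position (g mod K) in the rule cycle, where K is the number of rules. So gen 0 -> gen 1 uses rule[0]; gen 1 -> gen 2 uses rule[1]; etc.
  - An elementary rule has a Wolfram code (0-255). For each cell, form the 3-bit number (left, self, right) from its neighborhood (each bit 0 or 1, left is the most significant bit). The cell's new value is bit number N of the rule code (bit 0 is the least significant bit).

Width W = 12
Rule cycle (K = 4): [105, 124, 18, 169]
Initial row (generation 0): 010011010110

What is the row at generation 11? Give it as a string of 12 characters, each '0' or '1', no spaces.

Gen 0: 010011010110
Gen 1 (rule 105): 000011101110
Gen 2 (rule 124): 000010111011
Gen 3 (rule 18): 000100000000
Gen 4 (rule 169): 110001111111
Gen 5 (rule 105): 110101000001
Gen 6 (rule 124): 111111100001
Gen 7 (rule 18): 000000010010
Gen 8 (rule 169): 111111000000
Gen 9 (rule 105): 100001011111
Gen 10 (rule 124): 110001110001
Gen 11 (rule 18): 001010001010

Answer: 001010001010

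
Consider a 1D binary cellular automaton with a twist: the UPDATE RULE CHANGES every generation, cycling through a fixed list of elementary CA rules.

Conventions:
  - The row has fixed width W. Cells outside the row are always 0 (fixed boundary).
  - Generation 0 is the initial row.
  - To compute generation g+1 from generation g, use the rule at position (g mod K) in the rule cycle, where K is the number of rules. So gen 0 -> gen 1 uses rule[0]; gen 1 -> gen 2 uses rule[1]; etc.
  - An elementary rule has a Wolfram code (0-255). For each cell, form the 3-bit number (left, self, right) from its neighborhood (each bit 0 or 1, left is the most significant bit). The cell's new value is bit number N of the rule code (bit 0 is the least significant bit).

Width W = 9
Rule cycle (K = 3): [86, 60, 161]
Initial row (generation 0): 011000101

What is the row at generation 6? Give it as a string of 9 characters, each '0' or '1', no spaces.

Gen 0: 011000101
Gen 1 (rule 86): 101101101
Gen 2 (rule 60): 111011011
Gen 3 (rule 161): 010100100
Gen 4 (rule 86): 110111110
Gen 5 (rule 60): 101100001
Gen 6 (rule 161): 010001100

Answer: 010001100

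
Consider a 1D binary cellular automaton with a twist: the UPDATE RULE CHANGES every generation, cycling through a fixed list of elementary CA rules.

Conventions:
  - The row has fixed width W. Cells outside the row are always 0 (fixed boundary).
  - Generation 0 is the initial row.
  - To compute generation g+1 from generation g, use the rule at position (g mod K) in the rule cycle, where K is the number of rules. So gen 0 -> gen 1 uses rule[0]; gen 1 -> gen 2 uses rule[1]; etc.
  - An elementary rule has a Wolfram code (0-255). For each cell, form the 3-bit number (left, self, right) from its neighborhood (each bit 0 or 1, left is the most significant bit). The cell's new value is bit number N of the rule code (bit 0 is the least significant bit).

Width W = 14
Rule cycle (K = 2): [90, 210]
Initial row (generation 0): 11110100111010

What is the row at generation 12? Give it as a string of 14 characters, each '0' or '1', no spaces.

Gen 0: 11110100111010
Gen 1 (rule 90): 10010011101001
Gen 2 (rule 210): 01101101100110
Gen 3 (rule 90): 11101101111111
Gen 4 (rule 210): 01100100111111
Gen 5 (rule 90): 11111011100001
Gen 6 (rule 210): 01111001110010
Gen 7 (rule 90): 11001111011101
Gen 8 (rule 210): 01110111001100
Gen 9 (rule 90): 11010101111110
Gen 10 (rule 210): 01000000111111
Gen 11 (rule 90): 10100001100001
Gen 12 (rule 210): 00010010110010

Answer: 00010010110010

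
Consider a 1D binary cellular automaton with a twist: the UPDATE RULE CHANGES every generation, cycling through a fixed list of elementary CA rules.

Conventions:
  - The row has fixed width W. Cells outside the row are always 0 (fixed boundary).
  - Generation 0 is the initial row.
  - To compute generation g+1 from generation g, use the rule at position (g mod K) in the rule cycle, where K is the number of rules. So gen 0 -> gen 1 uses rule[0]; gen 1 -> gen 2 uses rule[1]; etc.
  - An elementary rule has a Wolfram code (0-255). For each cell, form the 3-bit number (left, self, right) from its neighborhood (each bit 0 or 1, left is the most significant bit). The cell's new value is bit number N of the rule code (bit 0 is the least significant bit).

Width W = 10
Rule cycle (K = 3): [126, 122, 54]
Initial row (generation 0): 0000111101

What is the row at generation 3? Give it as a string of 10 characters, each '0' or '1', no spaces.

Answer: 0100000011

Derivation:
Gen 0: 0000111101
Gen 1 (rule 126): 0001100111
Gen 2 (rule 122): 0011111101
Gen 3 (rule 54): 0100000011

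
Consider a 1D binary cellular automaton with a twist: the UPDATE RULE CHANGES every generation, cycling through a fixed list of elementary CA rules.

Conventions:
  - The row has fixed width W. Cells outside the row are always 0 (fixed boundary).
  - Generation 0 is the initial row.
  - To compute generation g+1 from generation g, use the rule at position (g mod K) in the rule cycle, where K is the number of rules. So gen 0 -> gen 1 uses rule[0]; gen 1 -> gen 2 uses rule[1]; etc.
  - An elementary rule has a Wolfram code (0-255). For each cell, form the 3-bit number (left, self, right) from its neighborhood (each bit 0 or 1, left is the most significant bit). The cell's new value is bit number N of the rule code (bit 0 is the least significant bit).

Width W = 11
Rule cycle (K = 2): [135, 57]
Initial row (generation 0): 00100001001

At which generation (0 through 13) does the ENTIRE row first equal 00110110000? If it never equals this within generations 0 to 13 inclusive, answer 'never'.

Gen 0: 00100001001
Gen 1 (rule 135): 11101111011
Gen 2 (rule 57): 10011000110
Gen 3 (rule 135): 10100011000
Gen 4 (rule 57): 01011010111
Gen 5 (rule 135): 11000010010
Gen 6 (rule 57): 10111001001
Gen 7 (rule 135): 10010011011
Gen 8 (rule 57): 01001010110
Gen 9 (rule 135): 11011010000
Gen 10 (rule 57): 10110101111
Gen 11 (rule 135): 10000100110
Gen 12 (rule 57): 01110010101
Gen 13 (rule 135): 10100110101

Answer: never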